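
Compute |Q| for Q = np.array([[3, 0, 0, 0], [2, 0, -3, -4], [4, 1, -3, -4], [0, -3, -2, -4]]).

The determinant is -12.

Expand along row 1 (it has 3 zeros):
  + (3) · M_11   where M_11 = det([0 -3 -4; 1 -3 -4; -3 -2 -4]) = -4
det = (+1)·(3)·(-4) = -12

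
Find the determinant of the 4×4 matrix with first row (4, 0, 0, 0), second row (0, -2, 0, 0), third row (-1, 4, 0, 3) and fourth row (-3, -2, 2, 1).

The matrix is block lower-triangular with a 2×2 block and a 2×2 block on the diagonal, so its determinant equals the product of the determinants of the diagonal blocks.
det of the 2×2 block = -8
det of the 2×2 block = -6
det = (-8)·(-6) = 48

48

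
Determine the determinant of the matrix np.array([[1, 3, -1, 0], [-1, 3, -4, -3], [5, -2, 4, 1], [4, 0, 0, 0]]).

-84

Expand along row 4 (it has 3 zeros):
  − (4) · M_41   where M_41 = det([3 -1 0; 3 -4 -3; -2 4 1]) = 21
det = (-1)·(4)·(21) = -84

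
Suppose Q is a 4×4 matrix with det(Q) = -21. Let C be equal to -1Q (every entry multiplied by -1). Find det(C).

det(C) = -21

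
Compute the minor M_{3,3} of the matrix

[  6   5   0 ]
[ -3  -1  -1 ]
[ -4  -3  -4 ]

Delete row 3 and column 3; the remaining 2×2 submatrix is [6 5; -3 -1].
Its determinant is 6·(-1) − 5·(-3) = 9.

9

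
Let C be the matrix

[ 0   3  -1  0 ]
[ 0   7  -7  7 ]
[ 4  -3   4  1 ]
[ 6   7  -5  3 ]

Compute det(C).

The determinant is 518.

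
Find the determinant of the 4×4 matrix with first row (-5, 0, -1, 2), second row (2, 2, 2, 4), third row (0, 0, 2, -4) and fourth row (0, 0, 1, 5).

-140

The matrix is block upper-triangular with a 2×2 block and a 2×2 block on the diagonal, so its determinant equals the product of the determinants of the diagonal blocks.
det of the 2×2 block = -10
det of the 2×2 block = 14
det = (-10)·(14) = -140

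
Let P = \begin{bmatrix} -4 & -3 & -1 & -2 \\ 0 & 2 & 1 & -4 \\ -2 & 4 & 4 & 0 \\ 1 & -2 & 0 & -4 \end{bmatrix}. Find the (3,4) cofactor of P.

Delete row 3 and column 4; the remaining 3×3 submatrix is [-4 -3 -1; 0 2 1; 1 -2 0].
Its determinant is -9.
The cofactor carries sign (−1)^(3+4) = −1, so C_{3,4} = −(-9) = 9.

9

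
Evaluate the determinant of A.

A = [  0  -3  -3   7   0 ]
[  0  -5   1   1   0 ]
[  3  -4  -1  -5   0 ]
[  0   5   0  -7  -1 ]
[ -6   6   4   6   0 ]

det(A) = 84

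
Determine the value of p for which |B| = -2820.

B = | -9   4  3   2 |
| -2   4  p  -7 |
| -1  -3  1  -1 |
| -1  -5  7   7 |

Expanding along the column containing p, det(B) is linear in p: det(B) = (-270)·p + (-1470).
Set (-270)·p + (-1470) = -2820  ⇒  (-270)·p = -1350  ⇒  p = 5.

5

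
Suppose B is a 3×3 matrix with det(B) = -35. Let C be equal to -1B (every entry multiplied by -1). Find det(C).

35

For a 3×3 matrix, det(-1B) = (-1)^3·det(B) = -1·det(B).
det(C) = (-1)·(-35) = 35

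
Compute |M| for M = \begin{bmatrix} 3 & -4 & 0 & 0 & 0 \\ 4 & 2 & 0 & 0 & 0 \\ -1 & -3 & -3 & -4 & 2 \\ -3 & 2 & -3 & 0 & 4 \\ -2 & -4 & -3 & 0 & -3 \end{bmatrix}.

1848

M is block lower-triangular with a 2×2 block and a 3×3 block on the diagonal, so its determinant equals the product of the determinants of the diagonal blocks.
det of the 2×2 block = 22
det of the 3×3 block = 84
det = (22)·(84) = 1848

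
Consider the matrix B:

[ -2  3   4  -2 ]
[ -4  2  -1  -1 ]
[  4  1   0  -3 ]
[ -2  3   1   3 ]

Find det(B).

Expand along row 3 (it has 1 zero):
  + (4) · M_31   where M_31 = det([3 4 -2; 2 -1 -1; 3 1 3]) = -52
  − (1) · M_32   where M_32 = det([-2 4 -2; -4 -1 -1; -2 1 3]) = 72
  − (-3) · M_34   where M_34 = det([-2 3 4; -4 2 -1; -2 3 1]) = -24
det = (+1)·(4)·(-52) + (-1)·(1)·(72) + (-1)·(-3)·(-24) = -352

det(B) = -352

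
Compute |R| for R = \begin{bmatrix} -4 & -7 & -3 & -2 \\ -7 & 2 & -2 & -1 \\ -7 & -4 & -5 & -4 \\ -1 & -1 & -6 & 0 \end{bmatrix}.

Expand along row 4 (it has 1 zero):
  − (-1) · M_41   where M_41 = det([-7 -3 -2; 2 -2 -1; -4 -5 -4]) = -21
  + (-1) · M_42   where M_42 = det([-4 -3 -2; -7 -2 -1; -7 -5 -4]) = 9
  − (-6) · M_43   where M_43 = det([-4 -7 -2; -7 2 -1; -7 -4 -4]) = 111
det = (-1)·(-1)·(-21) + (+1)·(-1)·(9) + (-1)·(-6)·(111) = 636

636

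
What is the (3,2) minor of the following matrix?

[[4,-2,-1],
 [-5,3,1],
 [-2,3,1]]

-1

Delete row 3 and column 2; the remaining 2×2 submatrix is [4 -1; -5 1].
Its determinant is 4·1 − (-1)·(-5) = -1.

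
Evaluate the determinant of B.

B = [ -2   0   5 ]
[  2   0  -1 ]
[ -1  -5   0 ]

Expand along column 2:
  − (-5) · |-2 5; 2 -1| = −(-5)·(2 − 10) = -40

-40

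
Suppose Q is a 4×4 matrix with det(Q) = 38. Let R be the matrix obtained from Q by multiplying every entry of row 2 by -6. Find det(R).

det(R) = -228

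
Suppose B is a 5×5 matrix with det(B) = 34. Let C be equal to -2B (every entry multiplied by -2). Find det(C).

-1088

For a 5×5 matrix, det(-2B) = (-2)^5·det(B) = -32·det(B).
det(C) = (-32)·(34) = -1088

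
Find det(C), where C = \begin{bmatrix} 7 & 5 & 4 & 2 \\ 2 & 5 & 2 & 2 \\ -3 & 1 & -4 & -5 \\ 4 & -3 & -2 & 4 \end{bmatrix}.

Expand along row 1:
  + (7) · M_11   where M_11 = det([5 2 2; 1 -4 -5; -3 -2 4]) = -136
  − (5) · M_12   where M_12 = det([2 2 2; -3 -4 -5; 4 -2 4]) = -24
  + (4) · M_13   where M_13 = det([2 5 2; -3 1 -5; 4 -3 4]) = -52
  − (2) · M_14   where M_14 = det([2 5 2; -3 1 -4; 4 -3 -2]) = -128
det = (+1)·(7)·(-136) + (-1)·(5)·(-24) + (+1)·(4)·(-52) + (-1)·(2)·(-128) = -784

|C| = -784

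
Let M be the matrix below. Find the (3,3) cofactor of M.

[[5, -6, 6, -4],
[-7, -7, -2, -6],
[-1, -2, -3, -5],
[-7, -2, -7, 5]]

The cofactor is -557.

Delete row 3 and column 3; the remaining 3×3 submatrix is [5 -6 -4; -7 -7 -6; -7 -2 5].
Its determinant is -557.
The cofactor carries sign (−1)^(3+3) = +1, so C_{3,3} = +(-557) = -557.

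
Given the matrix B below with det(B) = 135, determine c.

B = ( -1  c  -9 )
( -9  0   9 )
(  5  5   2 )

Expanding along the column containing c, det(B) is linear in c: det(B) = (63)·c + (450).
Set (63)·c + (450) = 135  ⇒  (63)·c = -315  ⇒  c = -5.

c = -5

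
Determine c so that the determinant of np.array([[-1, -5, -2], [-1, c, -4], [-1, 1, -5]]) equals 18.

c = 5

Expanding along the row containing c, det(B) is linear in c: det(B) = (3)·c + (3).
Set (3)·c + (3) = 18  ⇒  (3)·c = 15  ⇒  c = 5.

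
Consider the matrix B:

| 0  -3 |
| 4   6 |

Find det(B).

det(B) = 0·6 − (-3)·4 = 0 − (-12) = 12

12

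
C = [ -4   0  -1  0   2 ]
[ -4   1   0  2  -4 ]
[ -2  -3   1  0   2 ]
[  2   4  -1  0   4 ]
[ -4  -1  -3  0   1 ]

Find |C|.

364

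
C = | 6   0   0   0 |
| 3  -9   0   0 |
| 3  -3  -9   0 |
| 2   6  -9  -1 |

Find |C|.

The determinant is -486.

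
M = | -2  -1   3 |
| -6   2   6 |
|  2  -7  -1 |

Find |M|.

28

Expand along row 1:
  + (-2) · |2 6; -7 -1| = (-2)·(-2 − (-42)) = -80
  − (-1) · |-6 6; 2 -1| = −(-1)·(6 − 12) = -6
  + 3 · |-6 2; 2 -7| = 3·(42 − 4) = 114
Sum: (-80) + (-6) + (114) = 28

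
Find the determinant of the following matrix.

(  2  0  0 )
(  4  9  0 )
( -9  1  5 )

90

The matrix is lower triangular, so the determinant is the product of the diagonal entries:
det = (2) · (9) · (5) = 90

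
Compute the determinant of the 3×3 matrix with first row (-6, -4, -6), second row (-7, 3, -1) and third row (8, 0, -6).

452

Expand along column 2:
  − (-4) · |-7 -1; 8 -6| = −(-4)·(42 − (-8)) = 200
  + 3 · |-6 -6; 8 -6| = 3·(36 − (-48)) = 252
Sum: (200) + (252) = 452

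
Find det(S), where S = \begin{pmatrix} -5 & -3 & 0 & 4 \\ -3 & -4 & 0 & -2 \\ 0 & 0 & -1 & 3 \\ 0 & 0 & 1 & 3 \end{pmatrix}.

det(S) = -66

S is block upper-triangular with a 2×2 block and a 2×2 block on the diagonal, so its determinant equals the product of the determinants of the diagonal blocks.
det of the 2×2 block = 11
det of the 2×2 block = -6
det = (11)·(-6) = -66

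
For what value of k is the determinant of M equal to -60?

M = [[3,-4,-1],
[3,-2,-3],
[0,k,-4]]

Expanding along the row containing k, det(M) is linear in k: det(M) = (6)·k + (-24).
Set (6)·k + (-24) = -60  ⇒  (6)·k = -36  ⇒  k = -6.

-6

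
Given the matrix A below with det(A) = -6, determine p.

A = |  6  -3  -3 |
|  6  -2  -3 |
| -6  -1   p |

Expanding along the row containing p, det(A) is linear in p: det(A) = (6)·p + (-18).
Set (6)·p + (-18) = -6  ⇒  (6)·p = 12  ⇒  p = 2.

2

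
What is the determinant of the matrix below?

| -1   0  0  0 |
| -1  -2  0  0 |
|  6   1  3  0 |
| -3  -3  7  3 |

18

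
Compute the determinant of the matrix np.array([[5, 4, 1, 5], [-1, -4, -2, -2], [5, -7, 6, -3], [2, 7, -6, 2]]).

The determinant is 991.

Expand along row 1:
  + (5) · M_11   where M_11 = det([-4 -2 -2; -7 6 -3; 7 -6 2]) = 38
  − (4) · M_12   where M_12 = det([-1 -2 -2; 5 6 -3; 2 -6 2]) = 122
  + (1) · M_13   where M_13 = det([-1 -4 -2; 5 -7 -3; 2 7 2]) = -41
  − (5) · M_14   where M_14 = det([-1 -4 -2; 5 -7 6; 2 7 -6]) = -266
det = (+1)·(5)·(38) + (-1)·(4)·(122) + (+1)·(1)·(-41) + (-1)·(5)·(-266) = 991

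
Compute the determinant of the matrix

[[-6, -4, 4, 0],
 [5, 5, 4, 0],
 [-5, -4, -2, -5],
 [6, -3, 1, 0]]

-1790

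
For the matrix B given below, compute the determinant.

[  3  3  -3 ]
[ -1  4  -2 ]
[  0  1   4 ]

|B| = 69

Expand along column 1:
  + 3 · |4 -2; 1 4| = 3·(16 − (-2)) = 54
  − (-1) · |3 -3; 1 4| = −(-1)·(12 − (-3)) = 15
Sum: (54) + (15) = 69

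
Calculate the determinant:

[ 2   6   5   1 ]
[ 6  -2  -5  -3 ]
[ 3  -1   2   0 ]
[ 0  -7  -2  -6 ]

Expand along row 3 (it has 1 zero):
  + (3) · M_31   where M_31 = det([6 5 1; -2 -5 -3; -7 -2 -6]) = 158
  − (-1) · M_32   where M_32 = det([2 5 1; 6 -5 -3; 0 -2 -6]) = 216
  + (2) · M_33   where M_33 = det([2 6 1; 6 -2 -3; 0 -7 -6]) = 156
det = (+1)·(3)·(158) + (-1)·(-1)·(216) + (+1)·(2)·(156) = 1002

1002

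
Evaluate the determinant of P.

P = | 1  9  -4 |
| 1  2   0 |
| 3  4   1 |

det(P) = 1

Expand along column 3:
  + (-4) · |1 2; 3 4| = (-4)·(4 − 6) = 8
  + 1 · |1 9; 1 2| = 1·(2 − 9) = -7
Sum: (8) + (-7) = 1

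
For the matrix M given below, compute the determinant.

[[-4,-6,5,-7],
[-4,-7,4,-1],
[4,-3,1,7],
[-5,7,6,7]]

Expand along row 1:
  + (-4) · M_11   where M_11 = det([-7 4 -1; -3 1 7; 7 6 7]) = 550
  − (-6) · M_12   where M_12 = det([-4 4 -1; 4 1 7; -5 6 7]) = -141
  + (5) · M_13   where M_13 = det([-4 -7 -1; 4 -3 7; -5 7 7]) = 708
  − (-7) · M_14   where M_14 = det([-4 -7 4; 4 -3 1; -5 7 6]) = 355
det = (+1)·(-4)·(550) + (-1)·(-6)·(-141) + (+1)·(5)·(708) + (-1)·(-7)·(355) = 2979

2979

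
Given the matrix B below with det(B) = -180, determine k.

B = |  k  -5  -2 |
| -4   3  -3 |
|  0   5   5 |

k = -4

Expanding along the column containing k, det(B) is linear in k: det(B) = (30)·k + (-60).
Set (30)·k + (-60) = -180  ⇒  (30)·k = -120  ⇒  k = -4.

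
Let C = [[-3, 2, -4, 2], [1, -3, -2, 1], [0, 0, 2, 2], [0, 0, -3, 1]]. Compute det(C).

56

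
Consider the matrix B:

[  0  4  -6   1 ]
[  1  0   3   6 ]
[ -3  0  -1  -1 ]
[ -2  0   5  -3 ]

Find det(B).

460

Expand along column 2 (it has 3 zeros):
  − (4) · M_12   where M_12 = det([1 3 6; -3 -1 -1; -2 5 -3]) = -115
det = (-1)·(4)·(-115) = 460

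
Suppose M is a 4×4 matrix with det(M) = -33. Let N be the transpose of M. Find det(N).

|N| = -33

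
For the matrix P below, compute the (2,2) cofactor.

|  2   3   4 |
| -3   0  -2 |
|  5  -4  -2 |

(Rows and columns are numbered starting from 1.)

-24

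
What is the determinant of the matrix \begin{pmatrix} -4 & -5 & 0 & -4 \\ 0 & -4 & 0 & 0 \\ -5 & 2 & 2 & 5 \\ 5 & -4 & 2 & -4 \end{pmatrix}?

Expand along row 2 (it has 3 zeros):
  + (-4) · M_22   where M_22 = det([-4 0 -4; -5 2 5; 5 2 -4]) = 152
det = (+1)·(-4)·(152) = -608

-608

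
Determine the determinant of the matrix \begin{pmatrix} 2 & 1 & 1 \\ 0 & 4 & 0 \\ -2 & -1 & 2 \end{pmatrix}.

Expand along row 2:
  + 4 · |2 1; -2 2| = 4·(4 − (-2)) = 24

24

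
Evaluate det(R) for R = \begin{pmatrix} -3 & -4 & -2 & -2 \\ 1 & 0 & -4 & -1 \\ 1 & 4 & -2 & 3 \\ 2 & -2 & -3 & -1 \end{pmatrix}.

Expand along row 2 (it has 1 zero):
  − (1) · M_21   where M_21 = det([-4 -2 -2; 4 -2 3; -2 -3 -1]) = -8
  − (-4) · M_23   where M_23 = det([-3 -4 -2; 1 4 3; 2 -2 -1]) = -14
  + (-1) · M_24   where M_24 = det([-3 -4 -2; 1 4 -2; 2 -2 -3]) = 72
det = (-1)·(1)·(-8) + (-1)·(-4)·(-14) + (+1)·(-1)·(72) = -120

det(R) = -120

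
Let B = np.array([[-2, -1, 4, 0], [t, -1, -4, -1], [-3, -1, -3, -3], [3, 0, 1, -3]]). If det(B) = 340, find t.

Expanding along the column containing t, det(B) is linear in t: det(B) = (24)·t + (124).
Set (24)·t + (124) = 340  ⇒  (24)·t = 216  ⇒  t = 9.

9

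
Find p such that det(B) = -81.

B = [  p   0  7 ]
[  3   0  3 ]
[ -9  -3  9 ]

Expanding along the column containing p, det(B) is linear in p: det(B) = (9)·p + (-63).
Set (9)·p + (-63) = -81  ⇒  (9)·p = -18  ⇒  p = -2.

-2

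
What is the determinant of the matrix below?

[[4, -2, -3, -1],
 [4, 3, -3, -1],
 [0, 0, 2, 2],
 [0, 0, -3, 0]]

The matrix is block upper-triangular with a 2×2 block and a 2×2 block on the diagonal, so its determinant equals the product of the determinants of the diagonal blocks.
det of the 2×2 block = 20
det of the 2×2 block = 6
det = (20)·(6) = 120

120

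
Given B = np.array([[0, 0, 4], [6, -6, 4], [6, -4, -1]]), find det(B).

Expand along row 1:
  + 4 · |6 -6; 6 -4| = 4·(-24 − (-36)) = 48

48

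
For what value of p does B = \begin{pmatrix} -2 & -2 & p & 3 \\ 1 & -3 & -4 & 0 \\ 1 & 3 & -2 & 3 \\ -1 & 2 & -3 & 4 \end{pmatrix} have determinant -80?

Expanding along the row containing p, det(B) is linear in p: det(B) = (27)·p + (136).
Set (27)·p + (136) = -80  ⇒  (27)·p = -216  ⇒  p = -8.

-8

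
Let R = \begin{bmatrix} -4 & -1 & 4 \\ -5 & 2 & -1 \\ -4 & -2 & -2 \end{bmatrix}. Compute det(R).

102

Expand along row 1:
  + (-4) · |2 -1; -2 -2| = (-4)·(-4 − 2) = 24
  − (-1) · |-5 -1; -4 -2| = −(-1)·(10 − 4) = 6
  + 4 · |-5 2; -4 -2| = 4·(10 − (-8)) = 72
Sum: (24) + (6) + (72) = 102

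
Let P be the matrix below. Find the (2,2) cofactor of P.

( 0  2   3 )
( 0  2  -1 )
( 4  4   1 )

-12

Delete row 2 and column 2; the remaining 2×2 submatrix is [0 3; 4 1].
Its determinant is 0·1 − 3·4 = -12.
The cofactor carries sign (−1)^(2+2) = +1, so C_{2,2} = +(-12) = -12.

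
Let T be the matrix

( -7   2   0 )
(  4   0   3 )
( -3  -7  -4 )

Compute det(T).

-133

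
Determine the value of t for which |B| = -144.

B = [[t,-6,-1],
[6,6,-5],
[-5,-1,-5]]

Expanding along the column containing t, det(B) is linear in t: det(B) = (-35)·t + (-354).
Set (-35)·t + (-354) = -144  ⇒  (-35)·t = 210  ⇒  t = -6.

t = -6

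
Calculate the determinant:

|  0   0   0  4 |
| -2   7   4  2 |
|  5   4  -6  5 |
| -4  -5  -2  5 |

The determinant is -1112.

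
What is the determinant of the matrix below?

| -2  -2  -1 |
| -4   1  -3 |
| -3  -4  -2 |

Expand along column 1:
  + (-2) · |1 -3; -4 -2| = (-2)·(-2 − 12) = 28
  − (-4) · |-2 -1; -4 -2| = −(-4)·(4 − 4) = 0
  + (-3) · |-2 -1; 1 -3| = (-3)·(6 − (-1)) = -21
Sum: (28) + (0) + (-21) = 7

7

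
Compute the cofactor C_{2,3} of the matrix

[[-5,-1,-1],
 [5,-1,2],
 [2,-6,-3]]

-32

Delete row 2 and column 3; the remaining 2×2 submatrix is [-5 -1; 2 -6].
Its determinant is (-5)·(-6) − (-1)·2 = 32.
The cofactor carries sign (−1)^(2+3) = −1, so C_{2,3} = −(32) = -32.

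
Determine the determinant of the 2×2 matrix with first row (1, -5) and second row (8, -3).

det = 1·(-3) − (-5)·8 = -3 − (-40) = 37

The determinant is 37.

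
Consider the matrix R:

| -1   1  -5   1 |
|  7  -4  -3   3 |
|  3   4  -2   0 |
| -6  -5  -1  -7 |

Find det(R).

The determinant is 1642.

Expand along row 3 (it has 1 zero):
  + (3) · M_31   where M_31 = det([1 -5 1; -4 -3 3; -5 -1 -7]) = 228
  − (4) · M_32   where M_32 = det([-1 -5 1; 7 -3 3; -6 -1 -7]) = -204
  + (-2) · M_33   where M_33 = det([-1 1 1; 7 -4 3; -6 -5 -7]) = -71
det = (+1)·(3)·(228) + (-1)·(4)·(-204) + (+1)·(-2)·(-71) = 1642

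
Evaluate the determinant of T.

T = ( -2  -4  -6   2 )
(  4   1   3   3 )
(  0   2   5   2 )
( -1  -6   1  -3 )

-784

Expand along row 3 (it has 1 zero):
  − (2) · M_32   where M_32 = det([-2 -6 2; 4 3 3; -1 1 -3]) = -16
  + (5) · M_33   where M_33 = det([-2 -4 2; 4 1 3; -1 -6 -3]) = -112
  − (2) · M_34   where M_34 = det([-2 -4 -6; 4 1 3; -1 -6 1]) = 128
det = (-1)·(2)·(-16) + (+1)·(5)·(-112) + (-1)·(2)·(128) = -784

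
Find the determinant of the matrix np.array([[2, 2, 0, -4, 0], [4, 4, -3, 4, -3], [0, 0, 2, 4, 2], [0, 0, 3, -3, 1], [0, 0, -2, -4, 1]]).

The matrix is block upper-triangular with a 2×2 block and a 3×3 block on the diagonal, so its determinant equals the product of the determinants of the diagonal blocks.
det of the 2×2 block = 0
det of the 3×3 block = -54
det = (0)·(-54) = 0

0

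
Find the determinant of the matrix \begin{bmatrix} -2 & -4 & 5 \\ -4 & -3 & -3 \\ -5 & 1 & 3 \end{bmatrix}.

Expand along column 1:
  + (-2) · |-3 -3; 1 3| = (-2)·(-9 − (-3)) = 12
  − (-4) · |-4 5; 1 3| = −(-4)·(-12 − 5) = -68
  + (-5) · |-4 5; -3 -3| = (-5)·(12 − (-15)) = -135
Sum: (12) + (-68) + (-135) = -191

-191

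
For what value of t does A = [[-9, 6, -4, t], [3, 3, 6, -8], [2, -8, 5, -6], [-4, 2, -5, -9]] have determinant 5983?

Expanding along the column containing t, det(A) is linear in t: det(A) = (108)·t + (6631).
Set (108)·t + (6631) = 5983  ⇒  (108)·t = -648  ⇒  t = -6.

t = -6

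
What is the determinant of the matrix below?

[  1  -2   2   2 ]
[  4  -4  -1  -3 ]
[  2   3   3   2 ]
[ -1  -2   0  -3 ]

The determinant is -225.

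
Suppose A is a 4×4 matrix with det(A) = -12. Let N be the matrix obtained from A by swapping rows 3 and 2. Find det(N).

12

Swapping two rows multiplies the determinant by −1.
det(N) = (-1)·(-12) = 12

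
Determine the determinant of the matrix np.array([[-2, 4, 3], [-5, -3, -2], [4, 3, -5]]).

Expand along column 1:
  + (-2) · |-3 -2; 3 -5| = (-2)·(15 − (-6)) = -42
  − (-5) · |4 3; 3 -5| = −(-5)·(-20 − 9) = -145
  + 4 · |4 3; -3 -2| = 4·(-8 − (-9)) = 4
Sum: (-42) + (-145) + (4) = -183

-183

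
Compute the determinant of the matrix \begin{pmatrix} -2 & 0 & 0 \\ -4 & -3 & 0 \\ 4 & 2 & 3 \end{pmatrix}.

18

The matrix is lower triangular, so the determinant is the product of the diagonal entries:
det = (-2) · (-3) · (3) = 18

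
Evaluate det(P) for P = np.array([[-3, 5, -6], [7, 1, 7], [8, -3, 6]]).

163

Expand along row 1:
  + (-3) · |1 7; -3 6| = (-3)·(6 − (-21)) = -81
  − 5 · |7 7; 8 6| = −5·(42 − 56) = 70
  + (-6) · |7 1; 8 -3| = (-6)·(-21 − 8) = 174
Sum: (-81) + (70) + (174) = 163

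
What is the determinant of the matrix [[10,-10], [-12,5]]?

det = 10·5 − (-10)·(-12) = 50 − 120 = -70

-70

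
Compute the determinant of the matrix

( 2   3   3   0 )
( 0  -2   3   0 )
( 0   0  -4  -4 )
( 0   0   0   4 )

The determinant is 64.

The matrix is upper triangular, so the determinant is the product of the diagonal entries:
det = (2) · (-2) · (-4) · (4) = 64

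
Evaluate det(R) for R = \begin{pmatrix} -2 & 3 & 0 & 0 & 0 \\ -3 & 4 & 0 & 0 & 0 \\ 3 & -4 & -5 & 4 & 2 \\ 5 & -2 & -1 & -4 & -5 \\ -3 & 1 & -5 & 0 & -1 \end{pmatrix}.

|R| = 36

R is block lower-triangular with a 2×2 block and a 3×3 block on the diagonal, so its determinant equals the product of the determinants of the diagonal blocks.
det of the 2×2 block = 1
det of the 3×3 block = 36
det = (1)·(36) = 36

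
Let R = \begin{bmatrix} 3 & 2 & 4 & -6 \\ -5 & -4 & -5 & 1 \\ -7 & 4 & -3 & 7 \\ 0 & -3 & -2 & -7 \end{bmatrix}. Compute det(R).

Expand along row 4 (it has 1 zero):
  + (-3) · M_42   where M_42 = det([3 4 -6; -5 -5 1; -7 -3 7]) = 136
  − (-2) · M_43   where M_43 = det([3 2 -6; -5 -4 1; -7 4 7]) = 248
  + (-7) · M_44   where M_44 = det([3 2 4; -5 -4 -5; -7 4 -3]) = -56
det = (+1)·(-3)·(136) + (-1)·(-2)·(248) + (+1)·(-7)·(-56) = 480

|R| = 480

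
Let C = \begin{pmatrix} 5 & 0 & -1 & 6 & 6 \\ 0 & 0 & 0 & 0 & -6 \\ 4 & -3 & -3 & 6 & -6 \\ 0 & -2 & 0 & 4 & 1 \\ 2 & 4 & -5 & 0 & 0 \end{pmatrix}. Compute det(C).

Expand along row 2 (it has 4 zeros):
  − (-6) · M_25   where M_25 = det([5 0 -1 6; 4 -3 -3 6; 0 -2 0 4; 2 4 -5 0]) = -344
det = (-1)·(-6)·(-344) = -2064

-2064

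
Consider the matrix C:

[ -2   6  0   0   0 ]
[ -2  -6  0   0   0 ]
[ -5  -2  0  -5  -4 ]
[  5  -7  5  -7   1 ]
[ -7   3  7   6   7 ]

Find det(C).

C is block lower-triangular with a 2×2 block and a 3×3 block on the diagonal, so its determinant equals the product of the determinants of the diagonal blocks.
det of the 2×2 block = 24
det of the 3×3 block = -176
det = (24)·(-176) = -4224

The determinant is -4224.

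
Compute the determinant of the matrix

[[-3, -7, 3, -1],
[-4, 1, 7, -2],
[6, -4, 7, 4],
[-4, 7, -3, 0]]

-1654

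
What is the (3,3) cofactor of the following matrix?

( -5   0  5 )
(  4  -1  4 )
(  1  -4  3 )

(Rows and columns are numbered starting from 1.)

Delete row 3 and column 3; the remaining 2×2 submatrix is [-5 0; 4 -1].
Its determinant is (-5)·(-1) − 0·4 = 5.
The cofactor carries sign (−1)^(3+3) = +1, so C_{3,3} = +(5) = 5.

The cofactor is 5.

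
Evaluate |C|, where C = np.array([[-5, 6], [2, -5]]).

det(C) = 13

det(C) = (-5)·(-5) − 6·2 = 25 − 12 = 13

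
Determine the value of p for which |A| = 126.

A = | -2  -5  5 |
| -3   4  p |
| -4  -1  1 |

Expanding along the column containing p, det(A) is linear in p: det(A) = (18)·p + (72).
Set (18)·p + (72) = 126  ⇒  (18)·p = 54  ⇒  p = 3.

p = 3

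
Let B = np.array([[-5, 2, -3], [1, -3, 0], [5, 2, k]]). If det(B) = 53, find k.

8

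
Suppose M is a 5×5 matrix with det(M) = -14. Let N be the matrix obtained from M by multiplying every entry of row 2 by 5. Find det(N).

Scaling one row by 5 multiplies the determinant by 5.
det(N) = (5)·(-14) = -70

The determinant is -70.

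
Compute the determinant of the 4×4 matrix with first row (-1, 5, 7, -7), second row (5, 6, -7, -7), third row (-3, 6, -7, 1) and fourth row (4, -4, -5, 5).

1784

Expand along row 1:
  + (-1) · M_11   where M_11 = det([6 -7 -7; 6 -7 1; -4 -5 5]) = 464
  − (5) · M_12   where M_12 = det([5 -7 -7; -3 -7 1; 4 -5 5]) = -584
  + (7) · M_13   where M_13 = det([5 6 -7; -3 6 1; 4 -4 5]) = 368
  − (-7) · M_14   where M_14 = det([5 6 -7; -3 6 -7; 4 -4 -5]) = -464
det = (+1)·(-1)·(464) + (-1)·(5)·(-584) + (+1)·(7)·(368) + (-1)·(-7)·(-464) = 1784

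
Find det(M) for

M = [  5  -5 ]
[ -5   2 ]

-15

det(M) = 5·2 − (-5)·(-5) = 10 − 25 = -15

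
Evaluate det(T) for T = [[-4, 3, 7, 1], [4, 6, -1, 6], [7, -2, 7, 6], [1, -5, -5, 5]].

Expand along row 1:
  + (-4) · M_11   where M_11 = det([6 -1 6; -2 7 6; -5 -5 5]) = 680
  − (3) · M_12   where M_12 = det([4 -1 6; 7 7 6; 1 -5 5]) = 37
  + (7) · M_13   where M_13 = det([4 6 6; 7 -2 6; 1 -5 5]) = -292
  − (1) · M_14   where M_14 = det([4 6 -1; 7 -2 7; 1 -5 -5]) = 465
det = (+1)·(-4)·(680) + (-1)·(3)·(37) + (+1)·(7)·(-292) + (-1)·(1)·(465) = -5340

|T| = -5340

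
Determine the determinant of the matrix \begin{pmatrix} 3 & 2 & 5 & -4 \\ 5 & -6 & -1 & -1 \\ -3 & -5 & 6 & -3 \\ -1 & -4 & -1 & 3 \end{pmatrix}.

Expand along row 1:
  + (3) · M_11   where M_11 = det([-6 -1 -1; -5 6 -3; -4 -1 3]) = -146
  − (2) · M_12   where M_12 = det([5 -1 -1; -3 6 -3; -1 -1 3]) = 54
  + (5) · M_13   where M_13 = det([5 -6 -1; -3 -5 -3; -1 -4 3]) = -214
  − (-4) · M_14   where M_14 = det([5 -6 -1; -3 -5 6; -1 -4 -1]) = 192
det = (+1)·(3)·(-146) + (-1)·(2)·(54) + (+1)·(5)·(-214) + (-1)·(-4)·(192) = -848

-848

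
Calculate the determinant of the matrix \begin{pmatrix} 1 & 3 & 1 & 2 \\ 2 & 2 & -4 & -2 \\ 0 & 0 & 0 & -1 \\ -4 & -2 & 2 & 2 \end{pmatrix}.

The determinant is 36.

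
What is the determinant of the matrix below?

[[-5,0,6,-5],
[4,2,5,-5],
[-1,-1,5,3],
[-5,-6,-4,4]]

1469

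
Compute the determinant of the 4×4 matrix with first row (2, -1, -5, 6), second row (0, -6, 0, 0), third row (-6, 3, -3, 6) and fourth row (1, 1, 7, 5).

3168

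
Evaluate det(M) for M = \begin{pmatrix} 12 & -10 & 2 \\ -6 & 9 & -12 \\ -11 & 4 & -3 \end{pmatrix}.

The determinant is -738.

Expand along row 1:
  + 12 · |9 -12; 4 -3| = 12·(-27 − (-48)) = 252
  − (-10) · |-6 -12; -11 -3| = −(-10)·(18 − 132) = -1140
  + 2 · |-6 9; -11 4| = 2·(-24 − (-99)) = 150
Sum: (252) + (-1140) + (150) = -738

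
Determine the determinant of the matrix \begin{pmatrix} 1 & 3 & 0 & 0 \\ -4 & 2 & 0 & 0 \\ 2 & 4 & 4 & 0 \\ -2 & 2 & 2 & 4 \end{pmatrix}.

The matrix is block lower-triangular with a 2×2 block and a 2×2 block on the diagonal, so its determinant equals the product of the determinants of the diagonal blocks.
det of the 2×2 block = 14
det of the 2×2 block = 16
det = (14)·(16) = 224

224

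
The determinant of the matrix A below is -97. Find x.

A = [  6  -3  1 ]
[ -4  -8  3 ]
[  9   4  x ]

Expanding along the column containing x, det(A) is linear in x: det(A) = (-60)·x + (-97).
Set (-60)·x + (-97) = -97  ⇒  (-60)·x = 0  ⇒  x = 0.

x = 0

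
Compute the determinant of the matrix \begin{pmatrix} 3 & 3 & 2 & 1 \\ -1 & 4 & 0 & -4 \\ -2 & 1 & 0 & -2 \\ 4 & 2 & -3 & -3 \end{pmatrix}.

Expand along column 3 (it has 2 zeros):
  + (2) · M_13   where M_13 = det([-1 4 -4; -2 1 -2; 4 2 -3]) = -25
  − (-3) · M_43   where M_43 = det([3 3 1; -1 4 -4; -2 1 -2]) = 13
det = (+1)·(2)·(-25) + (-1)·(-3)·(13) = -11

-11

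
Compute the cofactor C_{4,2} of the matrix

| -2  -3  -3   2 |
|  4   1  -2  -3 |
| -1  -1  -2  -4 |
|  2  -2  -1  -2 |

The cofactor is -81.

Delete row 4 and column 2; the remaining 3×3 submatrix is [-2 -3 2; 4 -2 -3; -1 -2 -4].
Its determinant is -81.
The cofactor carries sign (−1)^(4+2) = +1, so C_{4,2} = +(-81) = -81.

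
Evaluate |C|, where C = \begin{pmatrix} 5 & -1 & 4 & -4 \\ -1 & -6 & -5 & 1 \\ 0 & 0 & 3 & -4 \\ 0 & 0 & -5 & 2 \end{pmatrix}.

434

C is block upper-triangular with a 2×2 block and a 2×2 block on the diagonal, so its determinant equals the product of the determinants of the diagonal blocks.
det of the 2×2 block = -31
det of the 2×2 block = -14
det = (-31)·(-14) = 434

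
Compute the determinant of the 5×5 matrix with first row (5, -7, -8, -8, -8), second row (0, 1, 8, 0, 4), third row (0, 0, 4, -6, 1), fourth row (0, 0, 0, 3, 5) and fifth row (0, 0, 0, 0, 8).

The matrix is upper triangular, so the determinant is the product of the diagonal entries:
det = (5) · (1) · (4) · (3) · (8) = 480

480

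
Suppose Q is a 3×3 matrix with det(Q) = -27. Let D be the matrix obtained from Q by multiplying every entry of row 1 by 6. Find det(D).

-162

Scaling one row by 6 multiplies the determinant by 6.
det(D) = (6)·(-27) = -162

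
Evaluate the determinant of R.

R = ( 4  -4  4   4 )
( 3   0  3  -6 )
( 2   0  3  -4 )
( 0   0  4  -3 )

Expand along column 2 (it has 3 zeros):
  − (-4) · M_12   where M_12 = det([3 3 -6; 2 3 -4; 0 4 -3]) = -9
det = (-1)·(-4)·(-9) = -36

The determinant is -36.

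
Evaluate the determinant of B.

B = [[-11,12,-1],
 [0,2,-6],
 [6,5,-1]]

Expand along column 1:
  + (-11) · |2 -6; 5 -1| = (-11)·(-2 − (-30)) = -308
  + 6 · |12 -1; 2 -6| = 6·(-72 − (-2)) = -420
Sum: (-308) + (-420) = -728

-728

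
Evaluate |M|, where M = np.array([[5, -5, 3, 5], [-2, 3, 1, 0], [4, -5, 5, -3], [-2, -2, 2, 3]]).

The determinant is 612.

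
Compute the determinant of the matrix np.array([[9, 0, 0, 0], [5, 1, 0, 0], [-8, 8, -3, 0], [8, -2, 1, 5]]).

The matrix is lower triangular, so the determinant is the product of the diagonal entries:
det = (9) · (1) · (-3) · (5) = -135

The determinant is -135.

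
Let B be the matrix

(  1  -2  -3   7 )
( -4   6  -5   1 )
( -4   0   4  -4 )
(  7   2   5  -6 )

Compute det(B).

-1000

Expand along row 3 (it has 1 zero):
  + (-4) · M_31   where M_31 = det([-2 -3 7; 6 -5 1; 2 5 -6]) = 116
  + (4) · M_33   where M_33 = det([1 -2 7; -4 6 1; 7 2 -6]) = -354
  − (-4) · M_34   where M_34 = det([1 -2 -3; -4 6 -5; 7 2 5]) = 220
det = (+1)·(-4)·(116) + (+1)·(4)·(-354) + (-1)·(-4)·(220) = -1000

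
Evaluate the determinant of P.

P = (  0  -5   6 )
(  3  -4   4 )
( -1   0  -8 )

The determinant is -124.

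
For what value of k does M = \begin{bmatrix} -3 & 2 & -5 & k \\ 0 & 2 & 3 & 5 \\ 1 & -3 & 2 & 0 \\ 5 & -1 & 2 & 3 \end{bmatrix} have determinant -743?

Expanding along the row containing k, det(M) is linear in k: det(M) = (-58)·k + (-279).
Set (-58)·k + (-279) = -743  ⇒  (-58)·k = -464  ⇒  k = 8.

k = 8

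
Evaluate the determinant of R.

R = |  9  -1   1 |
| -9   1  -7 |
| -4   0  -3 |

The determinant is -24.

Expand along column 2:
  − (-1) · |-9 -7; -4 -3| = −(-1)·(27 − 28) = -1
  + 1 · |9 1; -4 -3| = 1·(-27 − (-4)) = -23
Sum: (-1) + (-23) = -24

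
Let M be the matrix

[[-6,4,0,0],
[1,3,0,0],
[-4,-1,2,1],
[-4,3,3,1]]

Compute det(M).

M is block lower-triangular with a 2×2 block and a 2×2 block on the diagonal, so its determinant equals the product of the determinants of the diagonal blocks.
det of the 2×2 block = -22
det of the 2×2 block = -1
det = (-22)·(-1) = 22

The determinant is 22.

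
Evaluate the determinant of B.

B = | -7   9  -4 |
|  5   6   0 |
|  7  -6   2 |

Expand along column 3:
  + (-4) · |5 6; 7 -6| = (-4)·(-30 − 42) = 288
  + 2 · |-7 9; 5 6| = 2·(-42 − 45) = -174
Sum: (288) + (-174) = 114

114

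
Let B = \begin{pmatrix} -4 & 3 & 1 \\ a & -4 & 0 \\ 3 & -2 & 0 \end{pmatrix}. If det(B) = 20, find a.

-4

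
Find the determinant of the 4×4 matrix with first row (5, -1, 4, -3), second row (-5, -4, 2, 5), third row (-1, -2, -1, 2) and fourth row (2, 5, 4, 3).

The determinant is 567.

Expand along row 1:
  + (5) · M_11   where M_11 = det([-4 2 5; -2 -1 2; 5 4 3]) = 61
  − (-1) · M_12   where M_12 = det([-5 2 5; -1 -1 2; 2 4 3]) = 59
  + (4) · M_13   where M_13 = det([-5 -4 5; -1 -2 2; 2 5 3]) = 47
  − (-3) · M_14   where M_14 = det([-5 -4 2; -1 -2 -1; 2 5 4]) = 5
det = (+1)·(5)·(61) + (-1)·(-1)·(59) + (+1)·(4)·(47) + (-1)·(-3)·(5) = 567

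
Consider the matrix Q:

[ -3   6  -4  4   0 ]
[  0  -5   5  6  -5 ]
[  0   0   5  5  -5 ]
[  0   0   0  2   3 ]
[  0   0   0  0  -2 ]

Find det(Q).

Q is upper triangular, so det(Q) is the product of the diagonal entries:
det = (-3) · (-5) · (5) · (2) · (-2) = -300

-300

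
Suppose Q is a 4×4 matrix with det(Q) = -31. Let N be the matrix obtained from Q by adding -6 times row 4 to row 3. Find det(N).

|N| = -31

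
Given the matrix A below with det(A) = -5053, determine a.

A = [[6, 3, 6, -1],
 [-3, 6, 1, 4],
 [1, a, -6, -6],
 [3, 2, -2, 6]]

7

Expanding along the row containing a, det(A) is linear in a: det(A) = (-261)·a + (-3226).
Set (-261)·a + (-3226) = -5053  ⇒  (-261)·a = -1827  ⇒  a = 7.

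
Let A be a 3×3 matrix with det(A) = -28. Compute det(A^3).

det(A^3) = (det A)^3 = (-28)^3 = -21952

-21952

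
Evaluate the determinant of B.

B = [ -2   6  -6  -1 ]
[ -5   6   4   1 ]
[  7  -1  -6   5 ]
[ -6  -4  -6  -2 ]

|B| = 3682

Expand along row 1:
  + (-2) · M_11   where M_11 = det([6 4 1; -1 -6 5; -4 -6 -2]) = 146
  − (6) · M_12   where M_12 = det([-5 4 1; 7 -6 5; -6 -6 -2]) = -352
  + (-6) · M_13   where M_13 = det([-5 6 1; 7 -1 5; -6 -4 -2]) = -240
  − (-1) · M_14   where M_14 = det([-5 6 4; 7 -1 -6; -6 -4 -6]) = 422
det = (+1)·(-2)·(146) + (-1)·(6)·(-352) + (+1)·(-6)·(-240) + (-1)·(-1)·(422) = 3682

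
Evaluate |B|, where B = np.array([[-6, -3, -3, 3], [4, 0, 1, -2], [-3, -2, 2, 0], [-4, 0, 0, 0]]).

-72

Expand along row 4 (it has 3 zeros):
  − (-4) · M_41   where M_41 = det([-3 -3 3; 0 1 -2; -2 2 0]) = -18
det = (-1)·(-4)·(-18) = -72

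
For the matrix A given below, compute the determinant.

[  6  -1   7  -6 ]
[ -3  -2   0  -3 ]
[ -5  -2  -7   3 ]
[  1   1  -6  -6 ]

-999

Expand along row 2 (it has 1 zero):
  − (-3) · M_21   where M_21 = det([-1 7 -6; -2 -7 3; 1 -6 -6]) = -237
  + (-2) · M_22   where M_22 = det([6 7 -6; -5 -7 3; 1 -6 -6]) = -51
  + (-3) · M_24   where M_24 = det([6 -1 7; -5 -2 -7; 1 1 -6]) = 130
det = (-1)·(-3)·(-237) + (+1)·(-2)·(-51) + (+1)·(-3)·(130) = -999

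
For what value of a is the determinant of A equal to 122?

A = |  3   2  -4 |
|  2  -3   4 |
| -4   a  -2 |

Expanding along the column containing a, det(A) is linear in a: det(A) = (-20)·a + (42).
Set (-20)·a + (42) = 122  ⇒  (-20)·a = 80  ⇒  a = -4.

-4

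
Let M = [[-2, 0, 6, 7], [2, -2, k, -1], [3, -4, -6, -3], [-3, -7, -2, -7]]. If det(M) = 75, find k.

-3

Expanding along the column containing k, det(M) is linear in k: det(M) = (245)·k + (810).
Set (245)·k + (810) = 75  ⇒  (245)·k = -735  ⇒  k = -3.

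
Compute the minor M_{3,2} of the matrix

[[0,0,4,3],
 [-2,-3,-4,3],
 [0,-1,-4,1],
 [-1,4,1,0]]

Delete row 3 and column 2; the remaining 3×3 submatrix is [0 4 3; -2 -4 3; -1 1 0].
Its determinant is -30.

-30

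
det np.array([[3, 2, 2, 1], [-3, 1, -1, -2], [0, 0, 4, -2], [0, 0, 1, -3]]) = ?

The matrix is block upper-triangular with a 2×2 block and a 2×2 block on the diagonal, so its determinant equals the product of the determinants of the diagonal blocks.
det of the 2×2 block = 9
det of the 2×2 block = -10
det = (9)·(-10) = -90

-90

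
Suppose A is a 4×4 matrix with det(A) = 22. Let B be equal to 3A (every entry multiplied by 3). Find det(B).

det(B) = 1782

For a 4×4 matrix, det(3A) = 3^4·det(A) = 81·det(A).
det(B) = (81)·(22) = 1782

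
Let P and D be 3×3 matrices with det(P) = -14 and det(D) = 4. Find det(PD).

det(PD) = det(P)·det(D) = (-14)·(4) = -56

The determinant is -56.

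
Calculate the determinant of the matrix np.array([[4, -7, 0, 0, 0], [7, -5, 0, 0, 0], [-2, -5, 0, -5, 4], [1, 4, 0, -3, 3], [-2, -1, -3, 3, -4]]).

261

The matrix is block lower-triangular with a 2×2 block and a 3×3 block on the diagonal, so its determinant equals the product of the determinants of the diagonal blocks.
det of the 2×2 block = 29
det of the 3×3 block = 9
det = (29)·(9) = 261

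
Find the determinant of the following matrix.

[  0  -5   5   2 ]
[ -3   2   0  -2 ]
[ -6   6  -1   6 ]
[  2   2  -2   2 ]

Expand along row 1 (it has 1 zero):
  − (-5) · M_12   where M_12 = det([-3 0 -2; -6 -1 6; 2 -2 2]) = -58
  + (5) · M_13   where M_13 = det([-3 2 -2; -6 6 6; 2 2 2]) = 96
  − (2) · M_14   where M_14 = det([-3 2 0; -6 6 -1; 2 2 -2]) = 2
det = (-1)·(-5)·(-58) + (+1)·(5)·(96) + (-1)·(2)·(2) = 186

186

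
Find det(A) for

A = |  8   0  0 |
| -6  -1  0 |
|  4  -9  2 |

The determinant is -16.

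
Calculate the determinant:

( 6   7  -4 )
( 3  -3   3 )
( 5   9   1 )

Expand along column 1:
  + 6 · |-3 3; 9 1| = 6·(-3 − 27) = -180
  − 3 · |7 -4; 9 1| = −3·(7 − (-36)) = -129
  + 5 · |7 -4; -3 3| = 5·(21 − 12) = 45
Sum: (-180) + (-129) + (45) = -264

-264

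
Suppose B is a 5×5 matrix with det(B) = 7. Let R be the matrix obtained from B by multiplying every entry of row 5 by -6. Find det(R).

Scaling one row by -6 multiplies the determinant by -6.
det(R) = (-6)·(7) = -42

-42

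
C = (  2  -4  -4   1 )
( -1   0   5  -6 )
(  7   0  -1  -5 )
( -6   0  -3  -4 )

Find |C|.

det(C) = 1852

Expand along column 2 (it has 3 zeros):
  − (-4) · M_12   where M_12 = det([-1 5 -6; 7 -1 -5; -6 -3 -4]) = 463
det = (-1)·(-4)·(463) = 1852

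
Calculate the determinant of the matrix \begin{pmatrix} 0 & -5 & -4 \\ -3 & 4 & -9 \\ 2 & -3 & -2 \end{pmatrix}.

116

Expand along column 1:
  − (-3) · |-5 -4; -3 -2| = −(-3)·(10 − 12) = -6
  + 2 · |-5 -4; 4 -9| = 2·(45 − (-16)) = 122
Sum: (-6) + (122) = 116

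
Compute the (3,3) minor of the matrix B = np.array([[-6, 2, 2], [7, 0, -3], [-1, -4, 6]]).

Delete row 3 and column 3; the remaining 2×2 submatrix is [-6 2; 7 0].
Its determinant is (-6)·0 − 2·7 = -14.

-14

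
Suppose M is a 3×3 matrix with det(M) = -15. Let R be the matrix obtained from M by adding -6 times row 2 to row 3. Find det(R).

-15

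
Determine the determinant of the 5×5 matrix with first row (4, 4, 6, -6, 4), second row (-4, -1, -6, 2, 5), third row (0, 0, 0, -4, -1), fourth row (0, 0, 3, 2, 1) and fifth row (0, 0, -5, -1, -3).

The determinant is -276.

The matrix is block upper-triangular with a 2×2 block and a 3×3 block on the diagonal, so its determinant equals the product of the determinants of the diagonal blocks.
det of the 2×2 block = 12
det of the 3×3 block = -23
det = (12)·(-23) = -276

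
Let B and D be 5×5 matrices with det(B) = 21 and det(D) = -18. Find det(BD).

The determinant is -378.

det(BD) = det(B)·det(D) = (21)·(-18) = -378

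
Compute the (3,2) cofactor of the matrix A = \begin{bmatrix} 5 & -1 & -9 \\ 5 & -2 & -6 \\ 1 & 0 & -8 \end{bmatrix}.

-15

Delete row 3 and column 2; the remaining 2×2 submatrix is [5 -9; 5 -6].
Its determinant is 5·(-6) − (-9)·5 = 15.
The cofactor carries sign (−1)^(3+2) = −1, so C_{3,2} = −(15) = -15.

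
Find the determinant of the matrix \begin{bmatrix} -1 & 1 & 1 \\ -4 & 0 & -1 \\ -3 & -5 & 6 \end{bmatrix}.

The determinant is 52.

Expand along column 2:
  − 1 · |-4 -1; -3 6| = −1·(-24 − 3) = 27
  − (-5) · |-1 1; -4 -1| = −(-5)·(1 − (-4)) = 25
Sum: (27) + (25) = 52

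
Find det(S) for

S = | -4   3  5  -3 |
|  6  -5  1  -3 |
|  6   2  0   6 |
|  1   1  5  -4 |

-404

Expand along row 3 (it has 1 zero):
  + (6) · M_31   where M_31 = det([3 5 -3; -5 1 -3; 1 5 -4]) = -4
  − (2) · M_32   where M_32 = det([-4 5 -3; 6 1 -3; 1 5 -4]) = -26
  − (6) · M_34   where M_34 = det([-4 3 5; 6 -5 1; 1 1 5]) = 72
det = (+1)·(6)·(-4) + (-1)·(2)·(-26) + (-1)·(6)·(72) = -404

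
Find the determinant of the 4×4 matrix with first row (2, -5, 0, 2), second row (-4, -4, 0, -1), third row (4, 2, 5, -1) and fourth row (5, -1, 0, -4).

915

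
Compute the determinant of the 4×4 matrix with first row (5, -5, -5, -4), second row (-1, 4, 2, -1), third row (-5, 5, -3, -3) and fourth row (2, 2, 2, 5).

Expand along row 1:
  + (5) · M_11   where M_11 = det([4 2 -1; 5 -3 -3; 2 2 5]) = -114
  − (-5) · M_12   where M_12 = det([-1 2 -1; -5 -3 -3; 2 2 5]) = 51
  + (-5) · M_13   where M_13 = det([-1 4 -1; -5 5 -3; 2 2 5]) = 65
  − (-4) · M_14   where M_14 = det([-1 4 2; -5 5 -3; 2 2 2]) = -40
det = (+1)·(5)·(-114) + (-1)·(-5)·(51) + (+1)·(-5)·(65) + (-1)·(-4)·(-40) = -800

The determinant is -800.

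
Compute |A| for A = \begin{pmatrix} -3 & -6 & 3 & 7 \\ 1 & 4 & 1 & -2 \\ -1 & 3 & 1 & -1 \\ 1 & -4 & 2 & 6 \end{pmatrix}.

|A| = 55

Expand along row 1:
  + (-3) · M_11   where M_11 = det([4 1 -2; 3 1 -1; -4 2 6]) = -2
  − (-6) · M_12   where M_12 = det([1 1 -2; -1 1 -1; 1 2 6]) = 19
  + (3) · M_13   where M_13 = det([1 4 -2; -1 3 -1; 1 -4 6]) = 32
  − (7) · M_14   where M_14 = det([1 4 1; -1 3 1; 1 -4 2]) = 23
det = (+1)·(-3)·(-2) + (-1)·(-6)·(19) + (+1)·(3)·(32) + (-1)·(7)·(23) = 55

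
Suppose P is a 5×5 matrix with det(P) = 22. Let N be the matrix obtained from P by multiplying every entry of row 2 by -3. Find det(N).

-66

Scaling one row by -3 multiplies the determinant by -3.
det(N) = (-3)·(22) = -66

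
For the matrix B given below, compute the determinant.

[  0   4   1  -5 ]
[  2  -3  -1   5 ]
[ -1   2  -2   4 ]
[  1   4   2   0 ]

Expand along row 1 (it has 1 zero):
  − (4) · M_12   where M_12 = det([2 -1 5; -1 -2 4; 1 2 0]) = -20
  + (1) · M_13   where M_13 = det([2 -3 5; -1 2 4; 1 4 0]) = -74
  − (-5) · M_14   where M_14 = det([2 -3 -1; -1 2 -2; 1 4 2]) = 30
det = (-1)·(4)·(-20) + (+1)·(1)·(-74) + (-1)·(-5)·(30) = 156

156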